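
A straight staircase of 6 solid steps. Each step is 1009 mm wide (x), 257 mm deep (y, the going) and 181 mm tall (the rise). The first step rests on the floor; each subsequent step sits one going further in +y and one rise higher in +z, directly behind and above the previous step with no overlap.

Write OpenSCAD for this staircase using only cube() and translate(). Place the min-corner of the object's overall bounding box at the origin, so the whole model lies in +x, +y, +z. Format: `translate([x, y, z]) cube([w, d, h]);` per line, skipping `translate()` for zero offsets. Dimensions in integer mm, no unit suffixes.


cube([1009, 257, 181]);
translate([0, 257, 181]) cube([1009, 257, 181]);
translate([0, 514, 362]) cube([1009, 257, 181]);
translate([0, 771, 543]) cube([1009, 257, 181]);
translate([0, 1028, 724]) cube([1009, 257, 181]);
translate([0, 1285, 905]) cube([1009, 257, 181]);


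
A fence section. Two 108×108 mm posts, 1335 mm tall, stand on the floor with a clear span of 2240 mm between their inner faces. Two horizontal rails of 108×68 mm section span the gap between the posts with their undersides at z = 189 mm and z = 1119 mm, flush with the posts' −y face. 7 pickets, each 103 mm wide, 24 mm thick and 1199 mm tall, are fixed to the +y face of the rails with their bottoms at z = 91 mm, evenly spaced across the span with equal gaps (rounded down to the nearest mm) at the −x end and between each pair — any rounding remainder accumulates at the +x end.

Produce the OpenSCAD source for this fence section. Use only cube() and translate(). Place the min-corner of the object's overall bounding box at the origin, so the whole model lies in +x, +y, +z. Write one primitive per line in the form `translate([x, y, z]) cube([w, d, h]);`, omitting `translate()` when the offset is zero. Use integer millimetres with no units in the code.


cube([108, 108, 1335]);
translate([2348, 0, 0]) cube([108, 108, 1335]);
translate([108, 0, 189]) cube([2240, 108, 68]);
translate([108, 0, 1119]) cube([2240, 108, 68]);
translate([297, 108, 91]) cube([103, 24, 1199]);
translate([589, 108, 91]) cube([103, 24, 1199]);
translate([881, 108, 91]) cube([103, 24, 1199]);
translate([1173, 108, 91]) cube([103, 24, 1199]);
translate([1465, 108, 91]) cube([103, 24, 1199]);
translate([1757, 108, 91]) cube([103, 24, 1199]);
translate([2049, 108, 91]) cube([103, 24, 1199]);


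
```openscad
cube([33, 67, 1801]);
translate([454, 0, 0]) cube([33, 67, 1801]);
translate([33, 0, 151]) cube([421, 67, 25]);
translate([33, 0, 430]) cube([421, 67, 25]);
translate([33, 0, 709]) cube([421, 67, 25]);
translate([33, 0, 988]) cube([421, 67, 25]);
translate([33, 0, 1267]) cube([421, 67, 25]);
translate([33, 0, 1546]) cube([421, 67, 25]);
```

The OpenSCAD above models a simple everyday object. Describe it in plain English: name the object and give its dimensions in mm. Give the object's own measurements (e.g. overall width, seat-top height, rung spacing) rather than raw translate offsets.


A straight ladder. Two 33×67 mm vertical rails, 1801 mm tall, stand 487 mm apart (outside-to-outside) with their front faces coplanar on the −y side. 6 rungs, each 67 mm deep and 25 mm tall, span between the inner faces of the rails, front faces flush with the rails. The lowest rung's underside is at z = 151 mm and rungs are spaced 279 mm apart (underside to underside).


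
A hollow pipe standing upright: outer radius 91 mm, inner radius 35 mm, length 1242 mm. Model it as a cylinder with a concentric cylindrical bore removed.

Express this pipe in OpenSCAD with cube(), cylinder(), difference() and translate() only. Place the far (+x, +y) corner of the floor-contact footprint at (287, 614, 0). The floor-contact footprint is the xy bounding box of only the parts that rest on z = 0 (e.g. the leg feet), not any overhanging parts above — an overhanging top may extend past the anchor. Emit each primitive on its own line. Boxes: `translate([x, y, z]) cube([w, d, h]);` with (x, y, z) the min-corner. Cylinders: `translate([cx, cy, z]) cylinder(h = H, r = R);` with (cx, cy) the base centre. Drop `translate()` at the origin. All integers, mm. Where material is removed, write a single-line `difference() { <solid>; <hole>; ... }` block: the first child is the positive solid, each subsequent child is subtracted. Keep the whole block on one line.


difference() { translate([196, 523, 0]) cylinder(h = 1242, r = 91); translate([196, 523, 0]) cylinder(h = 1242, r = 35); }


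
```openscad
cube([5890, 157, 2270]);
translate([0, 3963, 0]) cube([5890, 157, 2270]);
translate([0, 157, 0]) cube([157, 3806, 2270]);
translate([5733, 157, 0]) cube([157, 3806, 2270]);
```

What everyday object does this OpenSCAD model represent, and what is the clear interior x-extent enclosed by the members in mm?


A house (or room) frame. The interior width is 5576 mm.

Four 2270 mm walls enclosing a rectangle with no floor or roof — a room or house frame. Outside width is 5890 mm and wall thickness is 157 mm, so the interior width is 5890 − 2 × 157 = 5576 mm.


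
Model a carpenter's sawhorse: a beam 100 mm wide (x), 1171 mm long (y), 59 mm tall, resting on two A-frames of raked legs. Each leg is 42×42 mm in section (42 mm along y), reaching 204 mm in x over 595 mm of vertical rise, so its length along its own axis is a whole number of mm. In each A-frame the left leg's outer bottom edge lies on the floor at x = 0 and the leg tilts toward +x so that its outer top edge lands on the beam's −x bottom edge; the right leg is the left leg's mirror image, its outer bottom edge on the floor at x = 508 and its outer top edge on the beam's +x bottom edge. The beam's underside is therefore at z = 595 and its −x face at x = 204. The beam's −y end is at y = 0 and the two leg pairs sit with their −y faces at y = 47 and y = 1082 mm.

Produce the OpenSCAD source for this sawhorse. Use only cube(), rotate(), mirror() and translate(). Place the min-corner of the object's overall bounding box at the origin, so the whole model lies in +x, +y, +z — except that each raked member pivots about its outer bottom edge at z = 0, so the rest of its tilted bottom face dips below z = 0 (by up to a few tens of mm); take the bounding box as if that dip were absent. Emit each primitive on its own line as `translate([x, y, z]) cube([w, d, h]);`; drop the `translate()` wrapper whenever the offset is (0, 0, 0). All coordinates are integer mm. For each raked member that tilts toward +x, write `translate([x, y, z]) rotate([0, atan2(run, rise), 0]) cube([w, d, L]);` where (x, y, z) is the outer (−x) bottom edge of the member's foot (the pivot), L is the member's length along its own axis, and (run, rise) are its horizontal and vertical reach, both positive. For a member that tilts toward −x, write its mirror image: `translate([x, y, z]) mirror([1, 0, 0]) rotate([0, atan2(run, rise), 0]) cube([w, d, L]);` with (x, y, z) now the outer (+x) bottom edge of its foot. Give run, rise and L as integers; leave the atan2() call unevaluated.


translate([204, 0, 595]) cube([100, 1171, 59]);
translate([0, 47, 0]) rotate([0, atan2(204, 595), 0]) cube([42, 42, 629]);
translate([508, 47, 0]) mirror([1, 0, 0]) rotate([0, atan2(204, 595), 0]) cube([42, 42, 629]);
translate([0, 1082, 0]) rotate([0, atan2(204, 595), 0]) cube([42, 42, 629]);
translate([508, 1082, 0]) mirror([1, 0, 0]) rotate([0, atan2(204, 595), 0]) cube([42, 42, 629]);


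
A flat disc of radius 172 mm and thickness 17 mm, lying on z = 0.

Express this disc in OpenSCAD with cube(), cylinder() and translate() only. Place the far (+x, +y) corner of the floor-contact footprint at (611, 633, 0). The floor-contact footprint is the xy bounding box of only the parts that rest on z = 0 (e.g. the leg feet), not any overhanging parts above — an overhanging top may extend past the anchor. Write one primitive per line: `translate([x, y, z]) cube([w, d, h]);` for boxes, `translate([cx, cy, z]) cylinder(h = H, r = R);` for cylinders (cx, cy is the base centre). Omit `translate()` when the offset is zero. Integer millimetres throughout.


translate([439, 461, 0]) cylinder(h = 17, r = 172);


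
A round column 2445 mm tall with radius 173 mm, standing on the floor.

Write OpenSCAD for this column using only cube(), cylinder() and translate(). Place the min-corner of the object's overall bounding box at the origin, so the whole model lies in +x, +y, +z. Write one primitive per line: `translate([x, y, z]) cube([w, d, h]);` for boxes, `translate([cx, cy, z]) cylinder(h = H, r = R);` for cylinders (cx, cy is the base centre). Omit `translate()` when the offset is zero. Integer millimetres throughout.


translate([173, 173, 0]) cylinder(h = 2445, r = 173);


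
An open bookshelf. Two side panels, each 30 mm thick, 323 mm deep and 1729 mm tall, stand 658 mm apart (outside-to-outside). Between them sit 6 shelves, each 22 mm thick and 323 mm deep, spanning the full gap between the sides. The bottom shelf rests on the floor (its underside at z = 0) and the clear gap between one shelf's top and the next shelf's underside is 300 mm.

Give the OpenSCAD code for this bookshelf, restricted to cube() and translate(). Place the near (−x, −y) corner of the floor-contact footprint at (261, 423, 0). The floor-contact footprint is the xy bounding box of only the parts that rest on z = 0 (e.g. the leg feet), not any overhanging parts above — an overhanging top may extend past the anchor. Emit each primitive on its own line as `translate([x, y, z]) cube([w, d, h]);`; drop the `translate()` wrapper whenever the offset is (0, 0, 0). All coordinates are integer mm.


translate([261, 423, 0]) cube([30, 323, 1729]);
translate([889, 423, 0]) cube([30, 323, 1729]);
translate([291, 423, 0]) cube([598, 323, 22]);
translate([291, 423, 322]) cube([598, 323, 22]);
translate([291, 423, 644]) cube([598, 323, 22]);
translate([291, 423, 966]) cube([598, 323, 22]);
translate([291, 423, 1288]) cube([598, 323, 22]);
translate([291, 423, 1610]) cube([598, 323, 22]);


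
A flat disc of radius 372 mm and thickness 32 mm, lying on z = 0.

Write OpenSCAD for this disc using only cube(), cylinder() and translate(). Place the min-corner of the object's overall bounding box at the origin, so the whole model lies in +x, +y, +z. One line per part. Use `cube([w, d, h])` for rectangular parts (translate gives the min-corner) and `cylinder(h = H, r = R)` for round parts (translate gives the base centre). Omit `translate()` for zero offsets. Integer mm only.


translate([372, 372, 0]) cylinder(h = 32, r = 372);


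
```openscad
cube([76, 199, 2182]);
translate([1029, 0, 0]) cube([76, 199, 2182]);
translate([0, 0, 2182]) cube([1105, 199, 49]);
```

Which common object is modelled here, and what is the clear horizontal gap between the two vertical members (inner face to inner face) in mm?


A door frame. The clear opening width is 953 mm.

Two 2182 mm tall posts with a header on top — a door frame. The left jamb is 76 mm wide at x = 0; the right jamb starts at x = 1029. The clear opening is 1029 − 76 = 953 mm.


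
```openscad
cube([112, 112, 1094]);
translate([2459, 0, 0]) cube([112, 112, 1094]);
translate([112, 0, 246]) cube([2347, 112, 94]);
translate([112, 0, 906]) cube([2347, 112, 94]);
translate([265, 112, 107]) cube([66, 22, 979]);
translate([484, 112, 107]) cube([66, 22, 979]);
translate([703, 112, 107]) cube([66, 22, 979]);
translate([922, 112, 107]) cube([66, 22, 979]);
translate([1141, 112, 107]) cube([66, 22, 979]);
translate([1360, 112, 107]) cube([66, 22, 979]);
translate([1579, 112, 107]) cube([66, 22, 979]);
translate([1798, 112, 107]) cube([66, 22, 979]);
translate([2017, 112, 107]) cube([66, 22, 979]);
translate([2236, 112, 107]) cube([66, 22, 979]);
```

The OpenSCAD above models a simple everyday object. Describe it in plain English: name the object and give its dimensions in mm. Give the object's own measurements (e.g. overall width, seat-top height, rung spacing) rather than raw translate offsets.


A fence section. Two 112×112 mm posts, 1094 mm tall, stand on the floor with a clear span of 2347 mm between their inner faces. Two horizontal rails of 112×94 mm section span the gap between the posts with their undersides at z = 246 mm and z = 906 mm, flush with the posts' −y face. 10 pickets, each 66 mm wide, 22 mm thick and 979 mm tall, are fixed to the +y face of the rails with their bottoms at z = 107 mm, spaced across the span with a 153 mm gap after the −x post and between neighbouring pickets, with 157 mm left before the +x post.


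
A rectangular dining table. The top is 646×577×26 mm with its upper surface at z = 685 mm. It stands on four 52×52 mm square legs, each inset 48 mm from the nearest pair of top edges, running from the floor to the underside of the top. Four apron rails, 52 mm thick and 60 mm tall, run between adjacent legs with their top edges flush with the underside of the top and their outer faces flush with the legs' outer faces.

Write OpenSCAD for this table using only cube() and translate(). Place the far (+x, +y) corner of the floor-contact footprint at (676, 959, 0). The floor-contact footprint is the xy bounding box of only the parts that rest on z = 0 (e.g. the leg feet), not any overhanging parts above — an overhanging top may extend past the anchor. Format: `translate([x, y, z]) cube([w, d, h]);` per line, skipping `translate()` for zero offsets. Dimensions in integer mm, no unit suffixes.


translate([78, 430, 659]) cube([646, 577, 26]);
translate([126, 478, 0]) cube([52, 52, 659]);
translate([624, 478, 0]) cube([52, 52, 659]);
translate([126, 907, 0]) cube([52, 52, 659]);
translate([624, 907, 0]) cube([52, 52, 659]);
translate([178, 478, 599]) cube([446, 52, 60]);
translate([178, 907, 599]) cube([446, 52, 60]);
translate([126, 530, 599]) cube([52, 377, 60]);
translate([624, 530, 599]) cube([52, 377, 60]);


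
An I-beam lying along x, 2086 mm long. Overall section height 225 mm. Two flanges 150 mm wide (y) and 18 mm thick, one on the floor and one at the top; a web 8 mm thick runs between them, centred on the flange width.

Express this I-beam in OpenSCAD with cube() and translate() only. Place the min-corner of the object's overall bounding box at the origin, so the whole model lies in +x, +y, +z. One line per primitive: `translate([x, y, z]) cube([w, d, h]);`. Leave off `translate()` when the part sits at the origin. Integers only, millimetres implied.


cube([2086, 150, 18]);
translate([0, 71, 18]) cube([2086, 8, 189]);
translate([0, 0, 207]) cube([2086, 150, 18]);


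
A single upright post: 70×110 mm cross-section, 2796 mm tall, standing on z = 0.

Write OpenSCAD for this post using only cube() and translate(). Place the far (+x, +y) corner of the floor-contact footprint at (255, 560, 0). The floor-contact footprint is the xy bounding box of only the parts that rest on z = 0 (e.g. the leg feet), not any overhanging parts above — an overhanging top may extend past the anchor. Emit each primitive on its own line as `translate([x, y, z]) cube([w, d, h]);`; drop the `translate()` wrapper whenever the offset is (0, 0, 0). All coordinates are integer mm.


translate([185, 450, 0]) cube([70, 110, 2796]);


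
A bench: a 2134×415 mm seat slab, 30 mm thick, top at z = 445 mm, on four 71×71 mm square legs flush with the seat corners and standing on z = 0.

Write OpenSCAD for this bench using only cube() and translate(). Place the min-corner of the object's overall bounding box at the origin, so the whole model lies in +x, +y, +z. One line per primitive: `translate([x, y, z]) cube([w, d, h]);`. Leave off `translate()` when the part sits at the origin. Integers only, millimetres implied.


// leg_h = 445 − 30 = 415
translate([0, 0, 415]) cube([2134, 415, 30]);
cube([71, 71, 415]);
translate([0, 344, 0]) cube([71, 71, 415]);
translate([2063, 0, 0]) cube([71, 71, 415]);
translate([2063, 344, 0]) cube([71, 71, 415]);


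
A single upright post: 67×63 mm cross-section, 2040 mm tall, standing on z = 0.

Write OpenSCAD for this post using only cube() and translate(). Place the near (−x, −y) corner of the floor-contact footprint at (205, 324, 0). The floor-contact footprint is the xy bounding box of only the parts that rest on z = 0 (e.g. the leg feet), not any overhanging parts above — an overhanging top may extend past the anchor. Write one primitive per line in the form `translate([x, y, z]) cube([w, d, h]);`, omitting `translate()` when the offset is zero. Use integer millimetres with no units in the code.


translate([205, 324, 0]) cube([67, 63, 2040]);


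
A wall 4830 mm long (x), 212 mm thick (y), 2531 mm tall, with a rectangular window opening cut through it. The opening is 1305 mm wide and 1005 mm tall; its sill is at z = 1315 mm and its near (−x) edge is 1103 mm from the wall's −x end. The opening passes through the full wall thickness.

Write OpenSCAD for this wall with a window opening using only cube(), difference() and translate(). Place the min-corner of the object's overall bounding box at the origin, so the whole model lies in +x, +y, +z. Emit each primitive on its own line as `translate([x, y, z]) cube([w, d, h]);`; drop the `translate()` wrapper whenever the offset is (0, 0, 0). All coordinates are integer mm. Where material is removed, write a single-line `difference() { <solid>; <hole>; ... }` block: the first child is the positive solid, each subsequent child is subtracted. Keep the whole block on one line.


difference() { cube([4830, 212, 2531]); translate([1103, 0, 1315]) cube([1305, 212, 1005]); }


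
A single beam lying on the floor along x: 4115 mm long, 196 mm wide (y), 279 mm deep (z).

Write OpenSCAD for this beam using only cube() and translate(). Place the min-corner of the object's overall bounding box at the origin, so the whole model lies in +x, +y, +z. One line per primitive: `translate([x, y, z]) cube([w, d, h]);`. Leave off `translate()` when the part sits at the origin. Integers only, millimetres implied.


cube([4115, 196, 279]);


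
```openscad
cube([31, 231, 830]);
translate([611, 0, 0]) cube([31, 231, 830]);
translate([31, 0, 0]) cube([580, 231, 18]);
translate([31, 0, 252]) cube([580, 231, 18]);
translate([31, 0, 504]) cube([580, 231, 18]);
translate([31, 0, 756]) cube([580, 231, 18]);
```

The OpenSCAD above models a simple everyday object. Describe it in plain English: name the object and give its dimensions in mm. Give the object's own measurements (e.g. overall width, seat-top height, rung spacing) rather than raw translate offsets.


An open bookshelf. Two side panels, each 31 mm thick, 231 mm deep and 830 mm tall, stand 642 mm apart (outside-to-outside). Between them sit 4 shelves, each 18 mm thick and 231 mm deep, spanning the full gap between the sides. The bottom shelf rests on the floor (its underside at z = 0) and the clear gap between one shelf's top and the next shelf's underside is 234 mm.


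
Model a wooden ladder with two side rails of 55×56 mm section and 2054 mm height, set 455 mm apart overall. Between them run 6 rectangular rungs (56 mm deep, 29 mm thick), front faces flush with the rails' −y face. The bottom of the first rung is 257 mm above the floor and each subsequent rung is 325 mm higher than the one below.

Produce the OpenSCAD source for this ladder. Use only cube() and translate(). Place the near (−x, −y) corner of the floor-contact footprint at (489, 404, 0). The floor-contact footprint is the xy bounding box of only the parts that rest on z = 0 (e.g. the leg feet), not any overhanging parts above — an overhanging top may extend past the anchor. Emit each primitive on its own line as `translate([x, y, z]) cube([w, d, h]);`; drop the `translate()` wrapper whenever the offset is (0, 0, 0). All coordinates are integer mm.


translate([489, 404, 0]) cube([55, 56, 2054]);
translate([889, 404, 0]) cube([55, 56, 2054]);
translate([544, 404, 257]) cube([345, 56, 29]);
translate([544, 404, 582]) cube([345, 56, 29]);
translate([544, 404, 907]) cube([345, 56, 29]);
translate([544, 404, 1232]) cube([345, 56, 29]);
translate([544, 404, 1557]) cube([345, 56, 29]);
translate([544, 404, 1882]) cube([345, 56, 29]);


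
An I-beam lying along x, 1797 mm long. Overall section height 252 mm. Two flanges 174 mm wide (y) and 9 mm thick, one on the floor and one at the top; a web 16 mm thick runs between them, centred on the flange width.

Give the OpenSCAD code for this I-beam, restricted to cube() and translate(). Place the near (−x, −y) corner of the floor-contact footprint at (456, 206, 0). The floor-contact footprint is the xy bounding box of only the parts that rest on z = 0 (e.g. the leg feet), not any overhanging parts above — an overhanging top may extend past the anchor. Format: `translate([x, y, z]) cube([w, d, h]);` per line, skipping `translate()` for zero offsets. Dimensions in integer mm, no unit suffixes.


translate([456, 206, 0]) cube([1797, 174, 9]);
translate([456, 285, 9]) cube([1797, 16, 234]);
translate([456, 206, 243]) cube([1797, 174, 9]);


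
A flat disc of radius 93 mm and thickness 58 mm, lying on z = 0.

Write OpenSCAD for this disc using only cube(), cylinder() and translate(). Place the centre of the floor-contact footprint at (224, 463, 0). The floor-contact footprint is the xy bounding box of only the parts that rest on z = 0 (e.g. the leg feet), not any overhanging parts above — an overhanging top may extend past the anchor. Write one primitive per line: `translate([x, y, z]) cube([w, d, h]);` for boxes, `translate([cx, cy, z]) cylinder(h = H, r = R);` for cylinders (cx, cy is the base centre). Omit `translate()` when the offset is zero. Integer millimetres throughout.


translate([224, 463, 0]) cylinder(h = 58, r = 93);


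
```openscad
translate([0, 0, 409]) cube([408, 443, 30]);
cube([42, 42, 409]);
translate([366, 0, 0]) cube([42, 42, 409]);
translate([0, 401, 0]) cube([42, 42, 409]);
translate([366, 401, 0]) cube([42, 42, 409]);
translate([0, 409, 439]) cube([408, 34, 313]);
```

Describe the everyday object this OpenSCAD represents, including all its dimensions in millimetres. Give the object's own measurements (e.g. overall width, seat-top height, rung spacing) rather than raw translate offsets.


A chair. The seat is a 408×443×30 mm slab with its top at z = 439 mm, on four 42×42 mm corner legs (flush with the seat edges, standing on z = 0). A flat backrest 34 mm thick, 313 mm tall, spans the full seat width and rises from the seat top along its +y edge, rear face flush with the rear of the seat.


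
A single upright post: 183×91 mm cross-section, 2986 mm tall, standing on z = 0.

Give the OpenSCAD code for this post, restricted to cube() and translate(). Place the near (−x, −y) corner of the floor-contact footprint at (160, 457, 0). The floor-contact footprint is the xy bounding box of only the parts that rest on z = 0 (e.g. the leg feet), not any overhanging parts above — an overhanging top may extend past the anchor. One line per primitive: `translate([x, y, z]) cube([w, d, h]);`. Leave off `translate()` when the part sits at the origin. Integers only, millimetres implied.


translate([160, 457, 0]) cube([183, 91, 2986]);


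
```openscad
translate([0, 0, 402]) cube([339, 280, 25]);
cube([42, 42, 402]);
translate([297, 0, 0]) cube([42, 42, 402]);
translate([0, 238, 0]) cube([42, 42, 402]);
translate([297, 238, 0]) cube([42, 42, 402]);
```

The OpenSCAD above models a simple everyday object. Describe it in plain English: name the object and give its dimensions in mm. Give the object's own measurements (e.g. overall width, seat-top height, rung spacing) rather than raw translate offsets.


A four-legged stool. The seat is a 339×280×25 mm slab whose top surface is at z = 427 mm; four square legs, each 42×42 mm in cross-section, run from the floor (z = 0) to the underside of the seat, each flush with a corner of the seat.


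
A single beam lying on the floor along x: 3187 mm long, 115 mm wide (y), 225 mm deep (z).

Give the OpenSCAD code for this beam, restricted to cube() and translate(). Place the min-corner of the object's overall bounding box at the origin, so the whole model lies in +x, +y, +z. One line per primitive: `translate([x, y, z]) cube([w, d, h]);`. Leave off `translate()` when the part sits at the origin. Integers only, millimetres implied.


cube([3187, 115, 225]);


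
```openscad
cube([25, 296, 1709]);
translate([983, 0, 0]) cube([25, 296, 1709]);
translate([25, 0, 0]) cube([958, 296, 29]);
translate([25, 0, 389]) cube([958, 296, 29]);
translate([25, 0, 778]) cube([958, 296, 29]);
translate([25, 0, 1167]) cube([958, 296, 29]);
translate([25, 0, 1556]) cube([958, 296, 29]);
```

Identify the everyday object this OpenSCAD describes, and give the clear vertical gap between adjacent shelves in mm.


A bookshelf. The clear shelf gap is 360 mm.

Two tall side panels with 5 horizontal boards between them — a bookshelf. The first two shelf undersides are at z = 0 and z = 389; with shelf thickness 29, the clear gap is 389 − 0 − 29 = 360 mm.


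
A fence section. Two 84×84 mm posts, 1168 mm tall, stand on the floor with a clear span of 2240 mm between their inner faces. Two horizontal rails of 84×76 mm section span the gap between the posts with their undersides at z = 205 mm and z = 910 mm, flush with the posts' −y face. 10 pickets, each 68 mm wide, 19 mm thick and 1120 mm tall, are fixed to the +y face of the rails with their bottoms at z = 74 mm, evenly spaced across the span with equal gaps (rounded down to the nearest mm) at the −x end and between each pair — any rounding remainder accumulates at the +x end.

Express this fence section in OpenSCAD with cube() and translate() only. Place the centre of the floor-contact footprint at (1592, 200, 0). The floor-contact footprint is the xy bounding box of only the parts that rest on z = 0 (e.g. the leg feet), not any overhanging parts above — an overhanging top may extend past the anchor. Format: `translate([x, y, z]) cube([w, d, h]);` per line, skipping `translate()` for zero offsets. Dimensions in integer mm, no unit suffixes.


translate([388, 158, 0]) cube([84, 84, 1168]);
translate([2712, 158, 0]) cube([84, 84, 1168]);
translate([472, 158, 205]) cube([2240, 84, 76]);
translate([472, 158, 910]) cube([2240, 84, 76]);
translate([613, 242, 74]) cube([68, 19, 1120]);
translate([822, 242, 74]) cube([68, 19, 1120]);
translate([1031, 242, 74]) cube([68, 19, 1120]);
translate([1240, 242, 74]) cube([68, 19, 1120]);
translate([1449, 242, 74]) cube([68, 19, 1120]);
translate([1658, 242, 74]) cube([68, 19, 1120]);
translate([1867, 242, 74]) cube([68, 19, 1120]);
translate([2076, 242, 74]) cube([68, 19, 1120]);
translate([2285, 242, 74]) cube([68, 19, 1120]);
translate([2494, 242, 74]) cube([68, 19, 1120]);


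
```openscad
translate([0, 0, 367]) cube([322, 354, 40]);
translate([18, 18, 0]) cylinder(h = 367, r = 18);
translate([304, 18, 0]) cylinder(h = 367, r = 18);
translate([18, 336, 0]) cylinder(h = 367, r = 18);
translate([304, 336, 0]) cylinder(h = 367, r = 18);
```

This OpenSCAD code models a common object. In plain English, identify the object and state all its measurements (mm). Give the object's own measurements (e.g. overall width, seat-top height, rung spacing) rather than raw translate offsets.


A simple wooden stool: a rectangular seat 322 mm (x) by 354 mm (y), 40 mm thick, top face at z = 407 mm, on four round legs, each 36 mm in diameter. The legs rest on z = 0, each leg's axis is inset half a diameter from the nearest pair of seat edges (so the leg's bounding box is flush with the corner).


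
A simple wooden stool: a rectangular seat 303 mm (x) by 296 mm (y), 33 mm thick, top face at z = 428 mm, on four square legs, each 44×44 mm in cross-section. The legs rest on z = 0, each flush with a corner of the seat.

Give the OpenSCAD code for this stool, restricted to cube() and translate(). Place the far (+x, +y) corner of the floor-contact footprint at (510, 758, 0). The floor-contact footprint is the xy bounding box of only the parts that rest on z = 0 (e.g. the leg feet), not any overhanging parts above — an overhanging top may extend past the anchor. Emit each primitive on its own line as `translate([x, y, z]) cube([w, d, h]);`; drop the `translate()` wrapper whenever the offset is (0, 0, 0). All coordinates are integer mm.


translate([207, 462, 395]) cube([303, 296, 33]);
translate([207, 462, 0]) cube([44, 44, 395]);
translate([466, 462, 0]) cube([44, 44, 395]);
translate([207, 714, 0]) cube([44, 44, 395]);
translate([466, 714, 0]) cube([44, 44, 395]);


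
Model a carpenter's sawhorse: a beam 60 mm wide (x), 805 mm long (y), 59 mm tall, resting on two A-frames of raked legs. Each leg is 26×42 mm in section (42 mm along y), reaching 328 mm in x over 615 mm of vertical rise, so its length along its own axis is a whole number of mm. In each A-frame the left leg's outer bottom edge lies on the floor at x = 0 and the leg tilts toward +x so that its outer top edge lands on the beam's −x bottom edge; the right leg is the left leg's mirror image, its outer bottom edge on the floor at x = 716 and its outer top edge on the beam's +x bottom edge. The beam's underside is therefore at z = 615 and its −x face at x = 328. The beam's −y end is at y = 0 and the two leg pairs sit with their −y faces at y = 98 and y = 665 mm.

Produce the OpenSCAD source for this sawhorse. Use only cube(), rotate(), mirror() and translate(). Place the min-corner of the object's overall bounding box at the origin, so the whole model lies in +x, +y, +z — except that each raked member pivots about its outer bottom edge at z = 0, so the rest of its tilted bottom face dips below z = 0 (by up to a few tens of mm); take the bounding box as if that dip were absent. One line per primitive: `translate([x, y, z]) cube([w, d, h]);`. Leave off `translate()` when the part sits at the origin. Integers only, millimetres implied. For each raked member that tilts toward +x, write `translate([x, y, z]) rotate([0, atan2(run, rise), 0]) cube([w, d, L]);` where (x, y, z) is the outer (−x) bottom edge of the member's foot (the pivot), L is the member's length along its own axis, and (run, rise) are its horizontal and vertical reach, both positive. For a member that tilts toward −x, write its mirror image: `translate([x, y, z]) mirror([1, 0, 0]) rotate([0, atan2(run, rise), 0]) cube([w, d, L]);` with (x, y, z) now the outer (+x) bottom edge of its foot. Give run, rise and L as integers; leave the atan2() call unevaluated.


// leg length = √(328² + 615²) = 697
// right-leg outer foot x = 2·328 + 60 = 716
// beam min-corner = (328, 0, 615)
translate([328, 0, 615]) cube([60, 805, 59]);
translate([0, 98, 0]) rotate([0, atan2(328, 615), 0]) cube([26, 42, 697]);
translate([716, 98, 0]) mirror([1, 0, 0]) rotate([0, atan2(328, 615), 0]) cube([26, 42, 697]);
translate([0, 665, 0]) rotate([0, atan2(328, 615), 0]) cube([26, 42, 697]);
translate([716, 665, 0]) mirror([1, 0, 0]) rotate([0, atan2(328, 615), 0]) cube([26, 42, 697]);


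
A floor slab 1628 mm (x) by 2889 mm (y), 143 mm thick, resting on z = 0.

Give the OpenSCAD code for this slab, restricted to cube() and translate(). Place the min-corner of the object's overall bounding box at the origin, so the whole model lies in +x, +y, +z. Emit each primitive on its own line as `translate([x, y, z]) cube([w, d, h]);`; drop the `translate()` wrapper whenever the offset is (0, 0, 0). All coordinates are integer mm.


cube([1628, 2889, 143]);


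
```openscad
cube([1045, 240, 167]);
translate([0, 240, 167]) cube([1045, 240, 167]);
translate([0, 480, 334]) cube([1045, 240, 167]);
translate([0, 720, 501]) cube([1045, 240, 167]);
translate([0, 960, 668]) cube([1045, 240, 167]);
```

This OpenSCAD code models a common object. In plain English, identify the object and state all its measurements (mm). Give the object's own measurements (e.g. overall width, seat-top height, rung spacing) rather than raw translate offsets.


A straight staircase of 5 solid steps. Each step is 1045 mm wide (x), 240 mm deep (y, the going) and 167 mm tall (the rise). The first step rests on the floor; each subsequent step sits one going further in +y and one rise higher in +z, directly behind and above the previous step with no overlap.


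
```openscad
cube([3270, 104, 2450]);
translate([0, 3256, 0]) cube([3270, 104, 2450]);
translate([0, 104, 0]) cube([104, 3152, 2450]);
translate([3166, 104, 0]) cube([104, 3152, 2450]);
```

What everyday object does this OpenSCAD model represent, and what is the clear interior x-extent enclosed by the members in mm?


A house (or room) frame. The interior width is 3062 mm.

Four 2450 mm walls enclosing a rectangle with no floor or roof — a room or house frame. Outside width is 3270 mm and wall thickness is 104 mm, so the interior width is 3270 − 2 × 104 = 3062 mm.


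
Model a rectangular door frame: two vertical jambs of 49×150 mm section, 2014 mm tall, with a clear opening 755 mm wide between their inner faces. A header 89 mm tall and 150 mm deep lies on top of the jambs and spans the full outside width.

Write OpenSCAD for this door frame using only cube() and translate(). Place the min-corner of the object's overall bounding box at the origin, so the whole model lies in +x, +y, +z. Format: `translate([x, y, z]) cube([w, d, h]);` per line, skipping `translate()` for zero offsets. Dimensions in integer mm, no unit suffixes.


cube([49, 150, 2014]);
translate([804, 0, 0]) cube([49, 150, 2014]);
translate([0, 0, 2014]) cube([853, 150, 89]);


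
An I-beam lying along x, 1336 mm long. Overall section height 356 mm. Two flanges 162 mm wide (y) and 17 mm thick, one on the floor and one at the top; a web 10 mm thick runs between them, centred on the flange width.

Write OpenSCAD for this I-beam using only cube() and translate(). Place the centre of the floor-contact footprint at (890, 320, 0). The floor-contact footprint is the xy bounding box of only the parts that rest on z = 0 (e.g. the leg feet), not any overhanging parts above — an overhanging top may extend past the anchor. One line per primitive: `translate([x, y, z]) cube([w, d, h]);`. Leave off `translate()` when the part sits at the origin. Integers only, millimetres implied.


translate([222, 239, 0]) cube([1336, 162, 17]);
translate([222, 315, 17]) cube([1336, 10, 322]);
translate([222, 239, 339]) cube([1336, 162, 17]);


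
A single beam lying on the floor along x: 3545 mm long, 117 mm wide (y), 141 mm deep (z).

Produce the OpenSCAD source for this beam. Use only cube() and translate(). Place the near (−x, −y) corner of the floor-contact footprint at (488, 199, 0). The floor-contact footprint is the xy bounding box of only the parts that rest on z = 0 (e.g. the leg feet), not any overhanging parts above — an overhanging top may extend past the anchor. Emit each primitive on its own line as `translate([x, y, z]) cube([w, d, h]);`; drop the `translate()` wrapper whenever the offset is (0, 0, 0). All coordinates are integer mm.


translate([488, 199, 0]) cube([3545, 117, 141]);


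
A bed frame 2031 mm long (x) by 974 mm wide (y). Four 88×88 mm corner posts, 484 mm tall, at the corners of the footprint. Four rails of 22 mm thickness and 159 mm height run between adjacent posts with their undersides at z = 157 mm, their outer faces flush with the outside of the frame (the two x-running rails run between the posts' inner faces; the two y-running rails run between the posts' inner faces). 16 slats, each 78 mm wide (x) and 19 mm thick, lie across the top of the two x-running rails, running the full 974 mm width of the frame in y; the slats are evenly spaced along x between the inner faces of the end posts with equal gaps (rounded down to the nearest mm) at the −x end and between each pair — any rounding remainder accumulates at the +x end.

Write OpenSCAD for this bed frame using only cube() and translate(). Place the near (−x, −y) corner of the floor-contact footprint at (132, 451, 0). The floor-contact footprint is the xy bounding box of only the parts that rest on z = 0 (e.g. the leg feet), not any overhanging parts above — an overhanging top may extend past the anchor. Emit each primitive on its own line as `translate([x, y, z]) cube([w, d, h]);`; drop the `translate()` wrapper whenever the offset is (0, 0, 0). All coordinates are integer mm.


// slat z = rail_z + rail_h = 157 + 159 = 316
// slat gap = ⌊(1855 − 16·78) / 17⌋ = 35
translate([132, 451, 0]) cube([88, 88, 484]);
translate([132, 1337, 0]) cube([88, 88, 484]);
translate([2075, 451, 0]) cube([88, 88, 484]);
translate([2075, 1337, 0]) cube([88, 88, 484]);
translate([220, 451, 157]) cube([1855, 22, 159]);
translate([220, 1403, 157]) cube([1855, 22, 159]);
translate([132, 539, 157]) cube([22, 798, 159]);
translate([2141, 539, 157]) cube([22, 798, 159]);
translate([255, 451, 316]) cube([78, 974, 19]);
translate([368, 451, 316]) cube([78, 974, 19]);
translate([481, 451, 316]) cube([78, 974, 19]);
translate([594, 451, 316]) cube([78, 974, 19]);
translate([707, 451, 316]) cube([78, 974, 19]);
translate([820, 451, 316]) cube([78, 974, 19]);
translate([933, 451, 316]) cube([78, 974, 19]);
translate([1046, 451, 316]) cube([78, 974, 19]);
translate([1159, 451, 316]) cube([78, 974, 19]);
translate([1272, 451, 316]) cube([78, 974, 19]);
translate([1385, 451, 316]) cube([78, 974, 19]);
translate([1498, 451, 316]) cube([78, 974, 19]);
translate([1611, 451, 316]) cube([78, 974, 19]);
translate([1724, 451, 316]) cube([78, 974, 19]);
translate([1837, 451, 316]) cube([78, 974, 19]);
translate([1950, 451, 316]) cube([78, 974, 19]);


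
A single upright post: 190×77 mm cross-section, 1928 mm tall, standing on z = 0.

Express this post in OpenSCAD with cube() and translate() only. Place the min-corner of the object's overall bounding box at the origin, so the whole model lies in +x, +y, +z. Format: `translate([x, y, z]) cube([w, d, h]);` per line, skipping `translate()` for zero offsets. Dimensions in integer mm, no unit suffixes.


cube([190, 77, 1928]);


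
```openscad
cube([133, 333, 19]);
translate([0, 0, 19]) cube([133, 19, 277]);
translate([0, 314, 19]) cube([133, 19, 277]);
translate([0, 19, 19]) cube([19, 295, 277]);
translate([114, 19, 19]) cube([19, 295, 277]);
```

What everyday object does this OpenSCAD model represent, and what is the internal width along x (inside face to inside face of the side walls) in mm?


An open box. The internal width is 95 mm.

A 133×333 base slab with four walls standing on it — an open box. The base is 133 mm wide and the walls are 19 mm thick, so the internal width is 133 − 2 × 19 = 95 mm.


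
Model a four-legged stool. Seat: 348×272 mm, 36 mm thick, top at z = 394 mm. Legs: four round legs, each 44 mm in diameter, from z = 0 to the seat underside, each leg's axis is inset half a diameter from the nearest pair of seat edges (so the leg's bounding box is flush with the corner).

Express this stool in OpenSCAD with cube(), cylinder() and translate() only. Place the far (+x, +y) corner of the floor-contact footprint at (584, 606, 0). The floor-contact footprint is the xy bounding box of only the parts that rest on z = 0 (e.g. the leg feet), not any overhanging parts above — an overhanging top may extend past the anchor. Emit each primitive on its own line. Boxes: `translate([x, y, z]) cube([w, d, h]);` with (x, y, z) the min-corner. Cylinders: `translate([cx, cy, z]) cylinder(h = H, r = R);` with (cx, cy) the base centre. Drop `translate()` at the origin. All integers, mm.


translate([236, 334, 358]) cube([348, 272, 36]);
translate([258, 356, 0]) cylinder(h = 358, r = 22);
translate([562, 356, 0]) cylinder(h = 358, r = 22);
translate([258, 584, 0]) cylinder(h = 358, r = 22);
translate([562, 584, 0]) cylinder(h = 358, r = 22);


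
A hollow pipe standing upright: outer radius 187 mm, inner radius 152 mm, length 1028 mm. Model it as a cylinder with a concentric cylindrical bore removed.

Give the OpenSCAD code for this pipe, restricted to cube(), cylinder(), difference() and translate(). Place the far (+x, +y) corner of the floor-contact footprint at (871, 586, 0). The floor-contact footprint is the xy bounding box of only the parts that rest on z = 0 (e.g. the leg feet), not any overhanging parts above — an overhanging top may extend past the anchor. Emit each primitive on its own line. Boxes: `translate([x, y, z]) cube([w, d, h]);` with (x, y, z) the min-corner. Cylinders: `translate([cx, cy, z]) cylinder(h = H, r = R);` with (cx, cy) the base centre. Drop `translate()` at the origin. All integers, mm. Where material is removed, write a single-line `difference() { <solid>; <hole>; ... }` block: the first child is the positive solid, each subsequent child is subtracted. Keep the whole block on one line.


difference() { translate([684, 399, 0]) cylinder(h = 1028, r = 187); translate([684, 399, 0]) cylinder(h = 1028, r = 152); }
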